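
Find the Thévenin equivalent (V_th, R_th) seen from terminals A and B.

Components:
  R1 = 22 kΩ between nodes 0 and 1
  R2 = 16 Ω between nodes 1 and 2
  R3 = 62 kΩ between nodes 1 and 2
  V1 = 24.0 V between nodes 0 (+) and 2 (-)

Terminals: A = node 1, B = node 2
Step 1 — V_th is the open-circuit voltage V_A - V_B (nothing connected across the terminals).
Nodal analysis, taking node 2 as the 0 V reference.
Source V1 fixes V_0 = 24 V.
KCL at each unknown node (sum of currents leaving = 0; resistances in Ω):
  Node 1: (V_1 - 24)/22000 + (V_1 - 0)/16 + (V_1 - 0)/62000 = 0
Collecting terms: 0.06256 × V_1 = 0.001091  =>  V_1 = 0.01744 V
V_th = V_1 - V_2 = 0.01744 - 0 = 0.01744 V
Step 2 — R_th: zero the source — replace V1 by a short circuit (node 2 merges into node 0) — and find the resistance seen between A (node 1) and B (node 0).
Reduce the network between node 1 (A) and node 0 (B) by series/parallel combination:
  Rp1 = R1 ‖ R2 ‖ R3 (parallel, all between nodes 0 and 1) = 1/(1/22000 + 1/16 + 1/62000) = 15.98 Ω
R_th = 15.98 Ω

Final answer: V_th = 0.01744 V, R_th = 15.98 Ω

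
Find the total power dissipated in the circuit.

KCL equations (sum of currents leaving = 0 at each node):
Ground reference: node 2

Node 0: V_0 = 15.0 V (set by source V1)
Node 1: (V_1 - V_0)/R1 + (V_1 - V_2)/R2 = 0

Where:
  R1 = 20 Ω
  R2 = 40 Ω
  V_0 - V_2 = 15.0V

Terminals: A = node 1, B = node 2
Nodal analysis, taking node 2 as the 0 V reference.
Source V1 fixes V_0 = 15 V.
KCL at each unknown node (sum of currents leaving = 0; resistances in Ω):
  Node 1: (V_1 - 15)/20 + (V_1 - 0)/40 = 0
Collecting terms: 0.075 × V_1 = 0.75  =>  V_1 = 10 V
Power in each resistor, P = (ΔV)²/R:
  P_R1 = (15 - 10)²/20 = 1.25 W
  P_R2 = (10 - 0)²/40 = 2.5 W
P_total = P_R1 + P_R2 = 3.75 W

Final answer: 3.75 W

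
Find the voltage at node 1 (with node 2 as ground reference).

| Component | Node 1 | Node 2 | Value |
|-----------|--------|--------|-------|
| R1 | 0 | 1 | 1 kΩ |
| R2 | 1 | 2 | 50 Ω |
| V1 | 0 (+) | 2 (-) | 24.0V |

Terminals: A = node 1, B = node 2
Nodal analysis, taking node 2 as the 0 V reference.
Source V1 fixes V_0 = 24 V.
KCL at each unknown node (sum of currents leaving = 0; resistances in Ω):
  Node 1: (V_1 - 24)/1000 + (V_1 - 0)/50 = 0
Collecting terms: 0.021 × V_1 = 0.024  =>  V_1 = 1.143 V
The requested potential is V_1 = 1.143 V.

Final answer: V_1 = 1.143 V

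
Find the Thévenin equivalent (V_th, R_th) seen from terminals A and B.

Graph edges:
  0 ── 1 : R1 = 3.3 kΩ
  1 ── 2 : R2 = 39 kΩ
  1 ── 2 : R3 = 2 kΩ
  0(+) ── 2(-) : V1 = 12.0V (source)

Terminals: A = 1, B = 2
Step 1 — V_th is the open-circuit voltage V_A - V_B (nothing connected across the terminals).
Nodal analysis, taking node 2 as the 0 V reference.
Source V1 fixes V_0 = 12 V.
KCL at each unknown node (sum of currents leaving = 0; resistances in Ω):
  Node 1: (V_1 - 12)/3300 + (V_1 - 0)/39000 + (V_1 - 0)/2000 = 0
Collecting terms: 0.0008287 × V_1 = 0.003636  =>  V_1 = 4.388 V
V_th = V_1 - V_2 = 4.388 - 0 = 4.388 V
Step 2 — R_th: zero the source — replace V1 by a short circuit (node 2 merges into node 0) — and find the resistance seen between A (node 1) and B (node 0).
Reduce the network between node 1 (A) and node 0 (B) by series/parallel combination:
  Rp1 = R1 ‖ R2 ‖ R3 (parallel, all between nodes 0 and 1) = 1/(1/3300 + 1/39000 + 1/2000) = 1207 Ω
R_th = 1.207 kΩ

Final answer: V_th = 4.388 V, R_th = 1.207 kΩ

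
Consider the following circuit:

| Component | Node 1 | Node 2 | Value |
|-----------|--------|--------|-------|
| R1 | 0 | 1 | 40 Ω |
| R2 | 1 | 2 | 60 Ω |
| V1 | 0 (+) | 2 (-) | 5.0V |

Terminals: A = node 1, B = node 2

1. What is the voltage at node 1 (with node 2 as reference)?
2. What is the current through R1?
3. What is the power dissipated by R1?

Nodal analysis, taking node 2 as the 0 V reference.
Source V1 fixes V_0 = 5 V.
KCL at each unknown node (sum of currents leaving = 0; resistances in Ω):
  Node 1: (V_1 - 5)/40 + (V_1 - 0)/60 = 0
Collecting terms: 0.04167 × V_1 = 0.125  =>  V_1 = 3 V
Part 1:
  Read off the nodal solution: V_1 = 3 V
Part 2:
  I_R1 = (V_0 - V_1)/R1 = (5 - 3)/40 = 0.05 A
  Magnitude: I_R1 = 0.05 A
Part 3:
  I_R1 = (V_0 - V_1)/R1 = (5 - 3)/40 = 0.05 A
  P_R1 = I_R1² × R1 = (0.05)² × 40 = 0.1 W

Final answers:
1. V_1 = 3 V
2. I_R1 = 0.05 A
3. P_R1 = 0.1 W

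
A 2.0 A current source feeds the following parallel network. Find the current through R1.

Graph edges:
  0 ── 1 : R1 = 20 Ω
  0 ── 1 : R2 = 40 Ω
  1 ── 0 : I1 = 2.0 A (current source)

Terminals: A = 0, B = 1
All resistors sit directly between nodes 0 and 1, so they are in parallel and share one voltage V; the full source current 2 A splits among them.
1/R_par = 1/20 + 1/40 = 0.075 S  =>  R_par = 13.33 Ω
V = I × R_par = 2 × 13.33 = 26.67 V
I_R1 = V/R1 = 26.67/20 = 1.333 A

Final answer: 1.333 A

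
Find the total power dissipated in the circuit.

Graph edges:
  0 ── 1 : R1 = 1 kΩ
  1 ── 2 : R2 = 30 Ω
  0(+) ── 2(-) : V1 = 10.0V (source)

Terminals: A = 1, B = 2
Nodal analysis, taking node 2 as the 0 V reference.
Source V1 fixes V_0 = 10 V.
KCL at each unknown node (sum of currents leaving = 0; resistances in Ω):
  Node 1: (V_1 - 10)/1000 + (V_1 - 0)/30 = 0
Collecting terms: 0.03433 × V_1 = 0.01  =>  V_1 = 0.2913 V
Power in each resistor, P = (ΔV)²/R:
  P_R1 = (10 - 0.2913)²/1000 = 0.09426 W
  P_R2 = (0.2913 - 0)²/30 = 0.002828 W
P_total = P_R1 + P_R2 = 0.09709 W

Final answer: 0.09709 W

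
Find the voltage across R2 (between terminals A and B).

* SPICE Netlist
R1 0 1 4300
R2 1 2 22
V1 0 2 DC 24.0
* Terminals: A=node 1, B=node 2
R1 and R2 are in series across V1 (node 0 → node 1 → node 2), and the output A–B is taken across R2, so this is a voltage divider.
Series current: I = V1/(R1 + R2) = 24/(4300 + 22) = 24/4322 = 0.005553 A
V_R2 = I × R2 = V1 × R2/(R1 + R2) = 24 × 22/4322 = 0.1222 V

Final answer: 0.1222 V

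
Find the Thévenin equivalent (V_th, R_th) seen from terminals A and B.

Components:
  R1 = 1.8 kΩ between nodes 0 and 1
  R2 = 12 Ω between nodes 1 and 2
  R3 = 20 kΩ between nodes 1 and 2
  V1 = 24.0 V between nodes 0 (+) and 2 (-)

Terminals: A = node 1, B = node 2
Step 1 — V_th is the open-circuit voltage V_A - V_B (nothing connected across the terminals).
Nodal analysis, taking node 2 as the 0 V reference.
Source V1 fixes V_0 = 24 V.
KCL at each unknown node (sum of currents leaving = 0; resistances in Ω):
  Node 1: (V_1 - 24)/1800 + (V_1 - 0)/12 + (V_1 - 0)/20000 = 0
Collecting terms: 0.08394 × V_1 = 0.01333  =>  V_1 = 0.1588 V
V_th = V_1 - V_2 = 0.1588 - 0 = 0.1588 V
Step 2 — R_th: zero the source — replace V1 by a short circuit (node 2 merges into node 0) — and find the resistance seen between A (node 1) and B (node 0).
Reduce the network between node 1 (A) and node 0 (B) by series/parallel combination:
  Rp1 = R1 ‖ R2 ‖ R3 (parallel, all between nodes 0 and 1) = 1/(1/1800 + 1/12 + 1/20000) = 11.91 Ω
R_th = 11.91 Ω

Final answer: V_th = 0.1588 V, R_th = 11.91 Ω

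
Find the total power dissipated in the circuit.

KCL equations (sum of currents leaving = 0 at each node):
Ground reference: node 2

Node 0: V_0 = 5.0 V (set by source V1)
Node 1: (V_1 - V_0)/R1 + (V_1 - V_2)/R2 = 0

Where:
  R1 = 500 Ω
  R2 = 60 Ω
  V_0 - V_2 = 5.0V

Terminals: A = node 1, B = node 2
Nodal analysis, taking node 2 as the 0 V reference.
Source V1 fixes V_0 = 5 V.
KCL at each unknown node (sum of currents leaving = 0; resistances in Ω):
  Node 1: (V_1 - 5)/500 + (V_1 - 0)/60 = 0
Collecting terms: 0.01867 × V_1 = 0.01  =>  V_1 = 0.5357 V
Power in each resistor, P = (ΔV)²/R:
  P_R1 = (5 - 0.5357)²/500 = 0.03986 W
  P_R2 = (0.5357 - 0)²/60 = 0.004783 W
P_total = P_R1 + P_R2 = 0.04464 W

Final answer: 0.04464 W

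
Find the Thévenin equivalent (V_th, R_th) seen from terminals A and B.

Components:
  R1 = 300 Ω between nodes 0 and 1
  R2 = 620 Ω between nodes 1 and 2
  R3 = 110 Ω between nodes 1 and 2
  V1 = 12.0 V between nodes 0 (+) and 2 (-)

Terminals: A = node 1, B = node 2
Step 1 — V_th is the open-circuit voltage V_A - V_B (nothing connected across the terminals).
Nodal analysis, taking node 2 as the 0 V reference.
Source V1 fixes V_0 = 12 V.
KCL at each unknown node (sum of currents leaving = 0; resistances in Ω):
  Node 1: (V_1 - 12)/300 + (V_1 - 0)/620 + (V_1 - 0)/110 = 0
Collecting terms: 0.01404 × V_1 = 0.04  =>  V_1 = 2.85 V
V_th = V_1 - V_2 = 2.85 - 0 = 2.85 V
Step 2 — R_th: zero the source — replace V1 by a short circuit (node 2 merges into node 0) — and find the resistance seen between A (node 1) and B (node 0).
Reduce the network between node 1 (A) and node 0 (B) by series/parallel combination:
  Rp1 = R1 ‖ R2 ‖ R3 (parallel, all between nodes 0 and 1) = 1/(1/300 + 1/620 + 1/110) = 71.24 Ω
R_th = 71.24 Ω

Final answer: V_th = 2.85 V, R_th = 71.24 Ω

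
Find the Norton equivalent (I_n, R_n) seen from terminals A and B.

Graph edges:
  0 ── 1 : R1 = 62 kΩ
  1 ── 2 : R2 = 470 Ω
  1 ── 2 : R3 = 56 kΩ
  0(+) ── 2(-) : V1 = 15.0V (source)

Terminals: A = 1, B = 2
Find the Thévenin equivalent first; then I_n = V_th/R_th and R_n = R_th.
Step 1 — V_th is the open-circuit voltage V_A - V_B (nothing connected across the terminals).
Nodal analysis, taking node 2 as the 0 V reference.
Source V1 fixes V_0 = 15 V.
KCL at each unknown node (sum of currents leaving = 0; resistances in Ω):
  Node 1: (V_1 - 15)/62000 + (V_1 - 0)/470 + (V_1 - 0)/56000 = 0
Collecting terms: 0.002162 × V_1 = 0.0002419  =>  V_1 = 0.1119 V
V_th = V_1 - V_2 = 0.1119 - 0 = 0.1119 V
Step 2 — R_th: zero the source — replace V1 by a short circuit (node 2 merges into node 0) — and find the resistance seen between A (node 1) and B (node 0).
Reduce the network between node 1 (A) and node 0 (B) by series/parallel combination:
  Rp1 = R1 ‖ R2 ‖ R3 (parallel, all between nodes 0 and 1) = 1/(1/62000 + 1/470 + 1/56000) = 462.6 Ω
R_th = 462.6 Ω
I_n = V_th/R_th = 0.1119/462.6 = 0.0002419 A, and R_n = R_th = 462.6 Ω

Final answer: I_n = 0.0002419 A, R_n = 462.6 Ω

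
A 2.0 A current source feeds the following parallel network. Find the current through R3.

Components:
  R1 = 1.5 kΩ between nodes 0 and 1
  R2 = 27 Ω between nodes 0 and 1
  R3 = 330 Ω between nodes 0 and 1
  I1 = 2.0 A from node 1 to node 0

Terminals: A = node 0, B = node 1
All resistors sit directly between nodes 0 and 1, so they are in parallel and share one voltage V; the full source current 2 A splits among them.
1/R_par = 1/1500 + 1/27 + 1/330 = 0.04073 S  =>  R_par = 24.55 Ω
V = I × R_par = 2 × 24.55 = 49.1 V
I_R3 = V/R3 = 49.1/330 = 0.1488 A

Final answer: 0.1488 A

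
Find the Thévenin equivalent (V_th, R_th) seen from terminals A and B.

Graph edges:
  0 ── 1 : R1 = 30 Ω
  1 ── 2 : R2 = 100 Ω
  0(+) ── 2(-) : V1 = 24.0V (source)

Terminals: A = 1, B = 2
Step 1 — V_th is the open-circuit voltage V_A - V_B (nothing connected across the terminals).
Nodal analysis, taking node 2 as the 0 V reference.
Source V1 fixes V_0 = 24 V.
KCL at each unknown node (sum of currents leaving = 0; resistances in Ω):
  Node 1: (V_1 - 24)/30 + (V_1 - 0)/100 = 0
Collecting terms: 0.04333 × V_1 = 0.8  =>  V_1 = 18.46 V
V_th = V_1 - V_2 = 18.46 - 0 = 18.46 V
Step 2 — R_th: zero the source — replace V1 by a short circuit (node 2 merges into node 0) — and find the resistance seen between A (node 1) and B (node 0).
Reduce the network between node 1 (A) and node 0 (B) by series/parallel combination:
  Rp1 = R1 ‖ R2 (parallel, both between nodes 0 and 1) = 1/(1/30 + 1/100) = 23.08 Ω
R_th = 23.08 Ω

Final answer: V_th = 18.46 V, R_th = 23.08 Ω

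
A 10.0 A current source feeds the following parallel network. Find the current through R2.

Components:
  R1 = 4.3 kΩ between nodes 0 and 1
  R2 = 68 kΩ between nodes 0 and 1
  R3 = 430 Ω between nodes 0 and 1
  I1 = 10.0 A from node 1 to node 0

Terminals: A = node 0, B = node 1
All resistors sit directly between nodes 0 and 1, so they are in parallel and share one voltage V; the full source current 10 A splits among them.
1/R_par = 1/4300 + 1/68000 + 1/430 = 0.002573 S  =>  R_par = 388.7 Ω
V = I × R_par = 10 × 388.7 = 3887 V
I_R2 = V/R2 = 3887/68000 = 0.05716 A

Final answer: 0.05716 A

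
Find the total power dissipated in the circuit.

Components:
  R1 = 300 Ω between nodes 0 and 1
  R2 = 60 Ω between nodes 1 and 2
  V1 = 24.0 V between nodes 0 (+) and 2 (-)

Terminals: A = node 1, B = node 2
Nodal analysis, taking node 2 as the 0 V reference.
Source V1 fixes V_0 = 24 V.
KCL at each unknown node (sum of currents leaving = 0; resistances in Ω):
  Node 1: (V_1 - 24)/300 + (V_1 - 0)/60 = 0
Collecting terms: 0.02 × V_1 = 0.08  =>  V_1 = 4 V
Power in each resistor, P = (ΔV)²/R:
  P_R1 = (24 - 4)²/300 = 1.333 W
  P_R2 = (4 - 0)²/60 = 0.2667 W
P_total = P_R1 + P_R2 = 1.6 W

Final answer: 1.6 W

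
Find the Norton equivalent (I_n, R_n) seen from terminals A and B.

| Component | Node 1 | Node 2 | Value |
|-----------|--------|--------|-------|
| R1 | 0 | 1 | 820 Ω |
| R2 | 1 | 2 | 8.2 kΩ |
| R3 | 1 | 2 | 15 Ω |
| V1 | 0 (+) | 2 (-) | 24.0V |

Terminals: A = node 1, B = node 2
Find the Thévenin equivalent first; then I_n = V_th/R_th and R_n = R_th.
Step 1 — V_th is the open-circuit voltage V_A - V_B (nothing connected across the terminals).
Nodal analysis, taking node 2 as the 0 V reference.
Source V1 fixes V_0 = 24 V.
KCL at each unknown node (sum of currents leaving = 0; resistances in Ω):
  Node 1: (V_1 - 24)/820 + (V_1 - 0)/8200 + (V_1 - 0)/15 = 0
Collecting terms: 0.06801 × V_1 = 0.02927  =>  V_1 = 0.4304 V
V_th = V_1 - V_2 = 0.4304 - 0 = 0.4304 V
Step 2 — R_th: zero the source — replace V1 by a short circuit (node 2 merges into node 0) — and find the resistance seen between A (node 1) and B (node 0).
Reduce the network between node 1 (A) and node 0 (B) by series/parallel combination:
  Rp1 = R1 ‖ R2 ‖ R3 (parallel, all between nodes 0 and 1) = 1/(1/820 + 1/8200 + 1/15) = 14.7 Ω
R_th = 14.7 Ω
I_n = V_th/R_th = 0.4304/14.7 = 0.02927 A, and R_n = R_th = 14.7 Ω

Final answer: I_n = 0.02927 A, R_n = 14.7 Ω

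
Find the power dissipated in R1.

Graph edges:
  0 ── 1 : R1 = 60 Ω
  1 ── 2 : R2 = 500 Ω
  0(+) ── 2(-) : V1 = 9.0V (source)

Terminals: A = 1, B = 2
Nodal analysis, taking node 2 as the 0 V reference.
Source V1 fixes V_0 = 9 V.
KCL at each unknown node (sum of currents leaving = 0; resistances in Ω):
  Node 1: (V_1 - 9)/60 + (V_1 - 0)/500 = 0
Collecting terms: 0.01867 × V_1 = 0.15  =>  V_1 = 8.036 V
I_R1 = (V_0 - V_1)/R1 = (9 - 8.036)/60 = 0.01607 A
P_R1 = I_R1² × R1 = (0.01607)² × 60 = 0.0155 W

Final answer: 0.0155 W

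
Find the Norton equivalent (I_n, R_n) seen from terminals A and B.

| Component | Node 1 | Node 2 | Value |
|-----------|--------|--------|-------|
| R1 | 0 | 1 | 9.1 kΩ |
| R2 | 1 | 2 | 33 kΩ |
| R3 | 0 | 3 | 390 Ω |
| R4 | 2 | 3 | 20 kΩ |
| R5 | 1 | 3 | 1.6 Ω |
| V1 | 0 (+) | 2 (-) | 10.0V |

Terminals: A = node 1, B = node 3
Find the Thévenin equivalent first; then I_n = V_th/R_th and R_n = R_th.
Step 1 — V_th is the open-circuit voltage V_A - V_B (nothing connected across the terminals).
Nodal analysis, taking node 2 as the 0 V reference.
Source V1 fixes V_0 = 10 V.
KCL at each unknown node (sum of currents leaving = 0; resistances in Ω):
  Node 1: (V_1 - 10)/9100 + (V_1 - 0)/33000 + (V_1 - V_3)/1.6 = 0
  Node 3: (V_3 - 10)/390 + (V_3 - 0)/20000 + (V_3 - V_1)/1.6 = 0
Collecting terms (coefficients in siemens):
  0.6251·V_1 - 0.625·V_3 = 0.001099
  0.6276·V_3 - 0.625·V_1 = 0.02564
Determinant D = (0.6251)(0.6276) - (-0.625)(-0.625) = 0.001722
V_1 = [(0.001099)(0.6276) - (-0.625)(0.02564)]/D = 9.708 V
V_3 = [(0.6251)(0.02564) - (0.001099)(-0.625)]/D = 9.708 V
V_th = V_1 - V_3 = 9.708 - 9.708 = -0.0004194 V
Step 2 — R_th: zero the source — replace V1 by a short circuit (node 2 merges into node 0) — and find the resistance seen between A (node 1) and B (node 3).
Reduce the network between node 1 (A) and node 3 (B) by series/parallel combination:
  Rp1 = R1 ‖ R2 (parallel, both between nodes 0 and 1) = 1/(1/9100 + 1/33000) = 7133 Ω
  Rp2 = R3 ‖ R4 (parallel, both between nodes 0 and 3) = 1/(1/390 + 1/20000) = 382.5 Ω
  Rs1 = Rp1 + Rp2 (series, joined only at node 0) = 7133 + 382.5 = 7516 Ω
  Rp3 = R5 ‖ Rs1 (parallel, both between nodes 1 and 3) = 1/(1/1.6 + 1/7516) = 1.6 Ω
R_th = 1.6 Ω
I_n = V_th/R_th = -0.0004194/1.6 = -0.0002622 A, and R_n = R_th = 1.6 Ω

Final answer: I_n = -0.0002622 A, R_n = 1.6 Ω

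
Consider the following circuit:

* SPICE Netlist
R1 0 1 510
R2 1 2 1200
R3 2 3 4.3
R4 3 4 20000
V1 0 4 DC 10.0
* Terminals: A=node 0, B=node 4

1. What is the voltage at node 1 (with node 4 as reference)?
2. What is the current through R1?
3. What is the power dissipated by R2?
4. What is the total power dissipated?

Nodal analysis, taking node 4 as the 0 V reference.
Source V1 fixes V_0 = 10 V.
KCL at each unknown node (sum of currents leaving = 0; resistances in Ω):
  Node 1: (V_1 - 10)/510 + (V_1 - V_2)/1200 = 0
  Node 2: (V_2 - V_1)/1200 + (V_2 - V_3)/4.3 = 0
  Node 3: (V_3 - V_2)/4.3 + (V_3 - 0)/20000 = 0
Collecting terms (coefficients in siemens):
  0.002794·V_1 - 0.0008333·V_2 = 0.01961
  0.2334·V_2 - 0.0008333·V_1 - 0.2326·V_3 = 0
  0.2326·V_3 - 0.2326·V_2 = 0
Solving these 3 simultaneous equations (Gaussian elimination) gives:
  V_1 = 9.765 V, V_2 = 9.213 V, V_3 = 9.211 V
Part 1:
  Read off the nodal solution: V_1 = 9.765 V
Part 2:
  I_R1 = (V_0 - V_1)/R1 = (10 - 9.765)/510 = 0.0004605 A
  Magnitude: I_R1 = 0.0004605 A
Part 3:
  I_R2 = (V_1 - V_2)/R2 = (9.765 - 9.213)/1200 = 0.0004605 A
  P_R2 = I_R2² × R2 = (0.0004605)² × 1200 = 0.0002545 W
Part 4:
  Power in each resistor, P = (ΔV)²/R:
    P_R1 = (10 - 9.765)²/510 = 0.0001082 W
    P_R2 = (9.765 - 9.213)²/1200 = 0.0002545 W
    P_R3 = (9.213 - 9.211)²/4.3 = 0.000000912 W
    P_R4 = (9.211 - 0)²/20000 = 0.004242 W
  P_total = P_R1 + P_R2 + P_R3 + P_R4 = 0.004605 W

Final answers:
1. V_1 = 9.765 V
2. I_R1 = 0.0004605 A
3. P_R2 = 0.0002545 W
4. P_total = 0.004605 W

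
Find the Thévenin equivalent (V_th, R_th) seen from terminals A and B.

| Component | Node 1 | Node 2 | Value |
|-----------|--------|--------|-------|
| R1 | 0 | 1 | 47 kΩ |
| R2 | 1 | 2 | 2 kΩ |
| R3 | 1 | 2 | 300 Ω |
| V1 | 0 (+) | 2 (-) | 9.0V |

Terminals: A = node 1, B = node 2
Step 1 — V_th is the open-circuit voltage V_A - V_B (nothing connected across the terminals).
Nodal analysis, taking node 2 as the 0 V reference.
Source V1 fixes V_0 = 9 V.
KCL at each unknown node (sum of currents leaving = 0; resistances in Ω):
  Node 1: (V_1 - 9)/47000 + (V_1 - 0)/2000 + (V_1 - 0)/300 = 0
Collecting terms: 0.003855 × V_1 = 0.0001915  =>  V_1 = 0.04968 V
V_th = V_1 - V_2 = 0.04968 - 0 = 0.04968 V
Step 2 — R_th: zero the source — replace V1 by a short circuit (node 2 merges into node 0) — and find the resistance seen between A (node 1) and B (node 0).
Reduce the network between node 1 (A) and node 0 (B) by series/parallel combination:
  Rp1 = R1 ‖ R2 ‖ R3 (parallel, all between nodes 0 and 1) = 1/(1/47000 + 1/2000 + 1/300) = 259.4 Ω
R_th = 259.4 Ω

Final answer: V_th = 0.04968 V, R_th = 259.4 Ω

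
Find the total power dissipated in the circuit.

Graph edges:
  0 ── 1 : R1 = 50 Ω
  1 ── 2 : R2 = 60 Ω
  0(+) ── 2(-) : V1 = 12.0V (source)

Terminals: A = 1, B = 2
Nodal analysis, taking node 2 as the 0 V reference.
Source V1 fixes V_0 = 12 V.
KCL at each unknown node (sum of currents leaving = 0; resistances in Ω):
  Node 1: (V_1 - 12)/50 + (V_1 - 0)/60 = 0
Collecting terms: 0.03667 × V_1 = 0.24  =>  V_1 = 6.545 V
Power in each resistor, P = (ΔV)²/R:
  P_R1 = (12 - 6.545)²/50 = 0.595 W
  P_R2 = (6.545 - 0)²/60 = 0.714 W
P_total = P_R1 + P_R2 = 1.309 W

Final answer: 1.309 W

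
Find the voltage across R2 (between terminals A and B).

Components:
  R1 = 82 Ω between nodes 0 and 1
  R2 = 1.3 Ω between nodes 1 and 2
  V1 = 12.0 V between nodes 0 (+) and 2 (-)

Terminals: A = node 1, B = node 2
R1 and R2 are in series across V1 (node 0 → node 1 → node 2), and the output A–B is taken across R2, so this is a voltage divider.
Series current: I = V1/(R1 + R2) = 12/(82 + 1.3) = 12/83.3 = 0.1441 A
V_R2 = I × R2 = V1 × R2/(R1 + R2) = 12 × 1.3/83.3 = 0.1873 V

Final answer: 0.1873 V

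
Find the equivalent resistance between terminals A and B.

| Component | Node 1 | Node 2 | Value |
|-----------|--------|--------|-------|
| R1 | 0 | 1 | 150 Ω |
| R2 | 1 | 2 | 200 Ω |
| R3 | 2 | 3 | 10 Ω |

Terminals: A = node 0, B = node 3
Reduce the network between node 0 (A) and node 3 (B) by series/parallel combination:
  Rs1 = R1 + R2 (series, joined only at node 1) = 150 + 200 = 350 Ω
  Rs2 = R3 + Rs1 (series, joined only at node 2) = 10 + 350 = 360 Ω
R_eq = 360 Ω

Final answer: 360 Ω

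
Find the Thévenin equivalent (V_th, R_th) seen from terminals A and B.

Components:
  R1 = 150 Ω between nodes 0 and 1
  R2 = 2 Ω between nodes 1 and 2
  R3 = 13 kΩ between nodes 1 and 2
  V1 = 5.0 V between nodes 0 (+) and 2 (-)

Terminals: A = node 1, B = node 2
Step 1 — V_th is the open-circuit voltage V_A - V_B (nothing connected across the terminals).
Nodal analysis, taking node 2 as the 0 V reference.
Source V1 fixes V_0 = 5 V.
KCL at each unknown node (sum of currents leaving = 0; resistances in Ω):
  Node 1: (V_1 - 5)/150 + (V_1 - 0)/2 + (V_1 - 0)/13000 = 0
Collecting terms: 0.5067 × V_1 = 0.03333  =>  V_1 = 0.06578 V
V_th = V_1 - V_2 = 0.06578 - 0 = 0.06578 V
Step 2 — R_th: zero the source — replace V1 by a short circuit (node 2 merges into node 0) — and find the resistance seen between A (node 1) and B (node 0).
Reduce the network between node 1 (A) and node 0 (B) by series/parallel combination:
  Rp1 = R1 ‖ R2 ‖ R3 (parallel, all between nodes 0 and 1) = 1/(1/150 + 1/2 + 1/13000) = 1.973 Ω
R_th = 1.973 Ω

Final answer: V_th = 0.06578 V, R_th = 1.973 Ω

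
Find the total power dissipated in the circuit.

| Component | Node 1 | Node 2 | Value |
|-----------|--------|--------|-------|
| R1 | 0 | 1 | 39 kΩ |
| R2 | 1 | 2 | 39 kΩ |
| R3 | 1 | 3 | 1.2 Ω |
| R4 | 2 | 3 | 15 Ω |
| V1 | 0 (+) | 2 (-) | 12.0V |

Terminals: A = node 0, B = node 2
Nodal analysis, taking node 2 as the 0 V reference.
Source V1 fixes V_0 = 12 V.
KCL at each unknown node (sum of currents leaving = 0; resistances in Ω):
  Node 1: (V_1 - 12)/39000 + (V_1 - 0)/39000 + (V_1 - V_3)/1.2 = 0
  Node 3: (V_3 - V_1)/1.2 + (V_3 - 0)/15 = 0
Collecting terms (coefficients in siemens):
  0.8334·V_1 - 0.8333·V_3 = 0.0003077
  0.9·V_3 - 0.8333·V_1 = 0
Determinant D = (0.8334)(0.9) - (-0.8333)(-0.8333) = 0.0556
V_1 = [(0.0003077)(0.9) - (-0.8333)(0)]/D = 0.00498 V
V_3 = [(0.8334)(0) - (0.0003077)(-0.8333)]/D = 0.004612 V
Power in each resistor, P = (ΔV)²/R:
  P_R1 = (12 - 0.00498)²/39000 = 0.003689 W
  P_R2 = (0.00498 - 0)²/39000 = 0.000000000636 W
  P_R3 = (0.00498 - 0.004612)²/1.2 = 0.0000001134 W
  P_R4 = (0 - 0.004612)²/15 = 0.000001418 W
P_total = P_R1 + P_R2 + P_R3 + P_R4 = 0.003691 W

Final answer: 0.003691 W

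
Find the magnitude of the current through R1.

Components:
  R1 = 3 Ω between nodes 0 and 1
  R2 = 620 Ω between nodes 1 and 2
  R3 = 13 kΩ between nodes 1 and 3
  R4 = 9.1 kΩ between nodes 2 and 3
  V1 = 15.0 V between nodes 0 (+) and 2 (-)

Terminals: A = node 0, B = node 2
Nodal analysis, taking node 2 as the 0 V reference.
Source V1 fixes V_0 = 15 V.
KCL at each unknown node (sum of currents leaving = 0; resistances in Ω):
  Node 1: (V_1 - 15)/3 + (V_1 - 0)/620 + (V_1 - V_3)/13000 = 0
  Node 3: (V_3 - V_1)/13000 + (V_3 - 0)/9100 = 0
Collecting terms (coefficients in siemens):
  0.335·V_1 - 0.00007692·V_3 = 5
  0.0001868·V_3 - 0.00007692·V_1 = 0
Determinant D = (0.335)(0.0001868) - (-0.00007692)(-0.00007692) = 0.00006258
V_1 = [(5)(0.0001868) - (-0.00007692)(0)]/D = 14.93 V
V_3 = [(0.335)(0) - (5)(-0.00007692)]/D = 6.146 V
I_R1 = (V_0 - V_1)/R1 = (15 - 14.93)/3 = 0.02475 A
|I_R1| = 0.02475 A

Final answer: |I_R1| = 0.02475 A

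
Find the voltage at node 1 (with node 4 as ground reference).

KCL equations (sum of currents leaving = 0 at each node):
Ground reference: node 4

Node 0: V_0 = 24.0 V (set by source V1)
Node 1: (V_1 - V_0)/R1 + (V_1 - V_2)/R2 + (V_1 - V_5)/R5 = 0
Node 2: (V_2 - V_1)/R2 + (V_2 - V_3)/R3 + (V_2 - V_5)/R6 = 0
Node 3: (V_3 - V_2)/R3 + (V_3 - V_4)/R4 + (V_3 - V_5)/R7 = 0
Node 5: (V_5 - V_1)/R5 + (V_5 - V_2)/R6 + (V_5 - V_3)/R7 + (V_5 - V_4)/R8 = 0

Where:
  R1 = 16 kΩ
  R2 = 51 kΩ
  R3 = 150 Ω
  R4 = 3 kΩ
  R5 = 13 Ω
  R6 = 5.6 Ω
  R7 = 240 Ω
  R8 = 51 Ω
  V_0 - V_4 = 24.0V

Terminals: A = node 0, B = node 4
Nodal analysis, taking node 4 as the 0 V reference.
Source V1 fixes V_0 = 24 V.
KCL at each unknown node (sum of currents leaving = 0; resistances in Ω):
  Node 1: (V_1 - 24)/16000 + (V_1 - V_2)/51000 + (V_1 - V_5)/13 = 0
  Node 2: (V_2 - V_1)/51000 + (V_2 - V_3)/150 + (V_2 - V_5)/5.6 = 0
  Node 3: (V_3 - V_2)/150 + (V_3 - 0)/3000 + (V_3 - V_5)/240 = 0
  Node 5: (V_5 - V_1)/13 + (V_5 - V_2)/5.6 + (V_5 - V_3)/240 + (V_5 - 0)/51 = 0
Collecting terms (coefficients in siemens):
  0.07701·V_1 - 0.00001961·V_2 - 0.07692·V_5 = 0.0015
  0.1853·V_2 - 0.00001961·V_1 - 0.006667·V_3 - 0.1786·V_5 = 0
  0.01117·V_3 - 0.006667·V_2 - 0.004167·V_5 = 0
  0.2793·V_5 - 0.07692·V_1 - 0.1786·V_2 - 0.004167·V_3 = 0
Solving these 4 simultaneous equations (Gaussian elimination) gives:
  V_1 = 0.09438 V, V_2 = 0.07488 V, V_3 = 0.07268 V, V_5 = 0.07496 V
The requested potential is V_1 = 0.09438 V.

Final answer: V_1 = 0.09438 V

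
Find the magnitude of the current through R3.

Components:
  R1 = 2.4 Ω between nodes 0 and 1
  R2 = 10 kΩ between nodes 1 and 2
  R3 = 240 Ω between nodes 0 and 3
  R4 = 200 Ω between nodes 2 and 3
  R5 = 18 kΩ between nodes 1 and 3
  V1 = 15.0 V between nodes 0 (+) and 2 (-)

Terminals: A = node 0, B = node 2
Nodal analysis, taking node 2 as the 0 V reference.
Source V1 fixes V_0 = 15 V.
KCL at each unknown node (sum of currents leaving = 0; resistances in Ω):
  Node 1: (V_1 - 15)/2.4 + (V_1 - 0)/10000 + (V_1 - V_3)/18000 = 0
  Node 3: (V_3 - 15)/240 + (V_3 - 0)/200 + (V_3 - V_1)/18000 = 0
Collecting terms (coefficients in siemens):
  0.4168·V_1 - 0.00005556·V_3 = 6.25
  0.009222·V_3 - 0.00005556·V_1 = 0.0625
Determinant D = (0.4168)(0.009222) - (-0.00005556)(-0.00005556) = 0.003844
V_1 = [(6.25)(0.009222) - (-0.00005556)(0.0625)]/D = 15 V
V_3 = [(0.4168)(0.0625) - (6.25)(-0.00005556)]/D = 6.867 V
I_R3 = (V_0 - V_3)/R3 = (15 - 6.867)/240 = 0.03389 A
|I_R3| = 0.03389 A

Final answer: |I_R3| = 0.03389 A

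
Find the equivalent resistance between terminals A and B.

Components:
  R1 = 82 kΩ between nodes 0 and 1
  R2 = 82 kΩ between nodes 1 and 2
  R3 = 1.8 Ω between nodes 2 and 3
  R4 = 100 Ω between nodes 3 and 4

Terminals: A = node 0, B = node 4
Reduce the network between node 0 (A) and node 4 (B) by series/parallel combination:
  Rs1 = R1 + R2 (series, joined only at node 1) = 82000 + 82000 = 164000 Ω
  Rs2 = R3 + Rs1 (series, joined only at node 2) = 1.8 + 164000 = 164000 Ω
  Rs3 = R4 + Rs2 (series, joined only at node 3) = 100 + 164000 = 164100 Ω
R_eq = 164.1 kΩ

Final answer: 164.1 kΩ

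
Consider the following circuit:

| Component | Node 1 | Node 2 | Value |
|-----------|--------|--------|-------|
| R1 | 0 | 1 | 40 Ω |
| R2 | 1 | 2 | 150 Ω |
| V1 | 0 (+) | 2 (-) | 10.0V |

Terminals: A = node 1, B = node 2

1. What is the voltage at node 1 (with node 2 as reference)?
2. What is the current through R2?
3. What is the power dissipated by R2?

Nodal analysis, taking node 2 as the 0 V reference.
Source V1 fixes V_0 = 10 V.
KCL at each unknown node (sum of currents leaving = 0; resistances in Ω):
  Node 1: (V_1 - 10)/40 + (V_1 - 0)/150 = 0
Collecting terms: 0.03167 × V_1 = 0.25  =>  V_1 = 7.895 V
Part 1:
  Read off the nodal solution: V_1 = 7.895 V
Part 2:
  I_R2 = (V_1 - V_2)/R2 = (7.895 - 0)/150 = 0.05263 A
  Magnitude: I_R2 = 0.05263 A
Part 3:
  I_R2 = (V_1 - V_2)/R2 = (7.895 - 0)/150 = 0.05263 A
  P_R2 = I_R2² × R2 = (0.05263)² × 150 = 0.4155 W

Final answers:
1. V_1 = 7.895 V
2. I_R2 = 0.05263 A
3. P_R2 = 0.4155 W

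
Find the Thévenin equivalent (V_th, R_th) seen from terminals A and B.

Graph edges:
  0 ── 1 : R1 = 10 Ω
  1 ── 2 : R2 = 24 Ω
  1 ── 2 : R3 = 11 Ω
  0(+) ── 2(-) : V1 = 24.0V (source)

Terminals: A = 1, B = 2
Step 1 — V_th is the open-circuit voltage V_A - V_B (nothing connected across the terminals).
Nodal analysis, taking node 2 as the 0 V reference.
Source V1 fixes V_0 = 24 V.
KCL at each unknown node (sum of currents leaving = 0; resistances in Ω):
  Node 1: (V_1 - 24)/10 + (V_1 - 0)/24 + (V_1 - 0)/11 = 0
Collecting terms: 0.2326 × V_1 = 2.4  =>  V_1 = 10.32 V
V_th = V_1 - V_2 = 10.32 - 0 = 10.32 V
Step 2 — R_th: zero the source — replace V1 by a short circuit (node 2 merges into node 0) — and find the resistance seen between A (node 1) and B (node 0).
Reduce the network between node 1 (A) and node 0 (B) by series/parallel combination:
  Rp1 = R1 ‖ R2 ‖ R3 (parallel, all between nodes 0 and 1) = 1/(1/10 + 1/24 + 1/11) = 4.3 Ω
R_th = 4.3 Ω

Final answer: V_th = 10.32 V, R_th = 4.3 Ω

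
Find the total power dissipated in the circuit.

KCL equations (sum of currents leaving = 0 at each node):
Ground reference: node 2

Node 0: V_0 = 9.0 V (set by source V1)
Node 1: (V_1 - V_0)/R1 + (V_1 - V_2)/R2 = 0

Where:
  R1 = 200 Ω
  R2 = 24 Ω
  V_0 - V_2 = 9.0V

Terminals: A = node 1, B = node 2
Nodal analysis, taking node 2 as the 0 V reference.
Source V1 fixes V_0 = 9 V.
KCL at each unknown node (sum of currents leaving = 0; resistances in Ω):
  Node 1: (V_1 - 9)/200 + (V_1 - 0)/24 = 0
Collecting terms: 0.04667 × V_1 = 0.045  =>  V_1 = 0.9643 V
Power in each resistor, P = (ΔV)²/R:
  P_R1 = (9 - 0.9643)²/200 = 0.3229 W
  P_R2 = (0.9643 - 0)²/24 = 0.03874 W
P_total = P_R1 + P_R2 = 0.3616 W

Final answer: 0.3616 W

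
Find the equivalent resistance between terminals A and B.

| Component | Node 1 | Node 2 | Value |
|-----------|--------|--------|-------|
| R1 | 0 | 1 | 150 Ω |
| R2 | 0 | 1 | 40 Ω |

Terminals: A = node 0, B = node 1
Reduce the network between node 0 (A) and node 1 (B) by series/parallel combination:
  Rp1 = R1 ‖ R2 (parallel, both between nodes 0 and 1) = 1/(1/150 + 1/40) = 31.58 Ω
R_eq = 31.58 Ω

Final answer: 31.58 Ω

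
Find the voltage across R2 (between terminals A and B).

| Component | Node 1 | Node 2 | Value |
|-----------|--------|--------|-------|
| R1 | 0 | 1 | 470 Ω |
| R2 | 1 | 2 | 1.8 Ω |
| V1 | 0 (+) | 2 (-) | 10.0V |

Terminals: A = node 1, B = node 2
R1 and R2 are in series across V1 (node 0 → node 1 → node 2), and the output A–B is taken across R2, so this is a voltage divider.
Series current: I = V1/(R1 + R2) = 10/(470 + 1.8) = 10/471.8 = 0.0212 A
V_R2 = I × R2 = V1 × R2/(R1 + R2) = 10 × 1.8/471.8 = 0.03815 V

Final answer: 0.03815 V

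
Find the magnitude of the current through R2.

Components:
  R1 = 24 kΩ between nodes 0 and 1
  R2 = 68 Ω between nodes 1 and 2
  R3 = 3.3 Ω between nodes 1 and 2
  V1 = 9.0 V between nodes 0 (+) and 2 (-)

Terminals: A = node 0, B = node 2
Nodal analysis, taking node 2 as the 0 V reference.
Source V1 fixes V_0 = 9 V.
KCL at each unknown node (sum of currents leaving = 0; resistances in Ω):
  Node 1: (V_1 - 9)/24000 + (V_1 - 0)/68 + (V_1 - 0)/3.3 = 0
Collecting terms: 0.3178 × V_1 = 0.000375  =>  V_1 = 0.00118 V
I_R2 = (V_1 - V_2)/R2 = (0.00118 - 0)/68 = 0.00001735 A
|I_R2| = 0.00001735 A

Final answer: |I_R2| = 1.735e-05 A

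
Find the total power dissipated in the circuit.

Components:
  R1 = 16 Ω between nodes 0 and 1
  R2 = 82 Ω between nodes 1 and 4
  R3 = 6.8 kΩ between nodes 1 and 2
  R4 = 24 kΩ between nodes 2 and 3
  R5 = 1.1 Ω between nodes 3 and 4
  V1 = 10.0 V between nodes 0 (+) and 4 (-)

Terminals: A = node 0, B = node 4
Nodal analysis, taking node 4 as the 0 V reference.
Source V1 fixes V_0 = 10 V.
KCL at each unknown node (sum of currents leaving = 0; resistances in Ω):
  Node 1: (V_1 - 10)/16 + (V_1 - 0)/82 + (V_1 - V_2)/6800 = 0
  Node 2: (V_2 - V_1)/6800 + (V_2 - V_3)/24000 = 0
  Node 3: (V_3 - V_2)/24000 + (V_3 - 0)/1.1 = 0
Collecting terms (coefficients in siemens):
  0.07484·V_1 - 0.0001471·V_2 = 0.625
  0.0001887·V_2 - 0.0001471·V_1 - 0.00004167·V_3 = 0
  0.9091·V_3 - 0.00004167·V_2 = 0
Solving these 3 simultaneous equations (Gaussian elimination) gives:
  V_1 = 8.364 V, V_2 = 6.517 V, V_3 = 0.0002987 V
Power in each resistor, P = (ΔV)²/R:
  P_R1 = (10 - 8.364)²/16 = 0.1673 W
  P_R2 = (8.364 - 0)²/82 = 0.8531 W
  P_R3 = (8.364 - 6.517)²/6800 = 0.0005014 W
  P_R4 = (6.517 - 0.0002987)²/24000 = 0.00177 W
  P_R5 = (0.0002987 - 0)²/1.1 = 0.00000008111 W
P_total = P_R1 + P_R2 + P_R3 + P_R4 + P_R5 = 1.023 W

Final answer: 1.023 W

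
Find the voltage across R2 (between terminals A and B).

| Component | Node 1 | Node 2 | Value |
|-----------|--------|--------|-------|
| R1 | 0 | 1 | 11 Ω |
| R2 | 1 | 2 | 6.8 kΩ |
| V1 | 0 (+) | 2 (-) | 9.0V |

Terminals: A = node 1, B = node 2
R1 and R2 are in series across V1 (node 0 → node 1 → node 2), and the output A–B is taken across R2, so this is a voltage divider.
Series current: I = V1/(R1 + R2) = 9/(11 + 6800) = 9/6811 = 0.001321 A
V_R2 = I × R2 = V1 × R2/(R1 + R2) = 9 × 6800/6811 = 8.985 V

Final answer: 8.985 V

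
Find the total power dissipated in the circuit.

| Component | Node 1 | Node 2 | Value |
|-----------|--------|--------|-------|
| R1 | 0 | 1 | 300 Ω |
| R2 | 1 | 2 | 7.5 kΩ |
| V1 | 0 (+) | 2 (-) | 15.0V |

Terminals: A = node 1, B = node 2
Nodal analysis, taking node 2 as the 0 V reference.
Source V1 fixes V_0 = 15 V.
KCL at each unknown node (sum of currents leaving = 0; resistances in Ω):
  Node 1: (V_1 - 15)/300 + (V_1 - 0)/7500 = 0
Collecting terms: 0.003467 × V_1 = 0.05  =>  V_1 = 14.42 V
Power in each resistor, P = (ΔV)²/R:
  P_R1 = (15 - 14.42)²/300 = 0.001109 W
  P_R2 = (14.42 - 0)²/7500 = 0.02774 W
P_total = P_R1 + P_R2 = 0.02885 W

Final answer: 0.02885 W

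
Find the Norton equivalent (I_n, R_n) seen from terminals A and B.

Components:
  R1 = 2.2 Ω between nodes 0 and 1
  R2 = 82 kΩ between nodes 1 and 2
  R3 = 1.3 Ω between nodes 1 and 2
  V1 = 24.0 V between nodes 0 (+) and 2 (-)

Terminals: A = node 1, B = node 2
Find the Thévenin equivalent first; then I_n = V_th/R_th and R_n = R_th.
Step 1 — V_th is the open-circuit voltage V_A - V_B (nothing connected across the terminals).
Nodal analysis, taking node 2 as the 0 V reference.
Source V1 fixes V_0 = 24 V.
KCL at each unknown node (sum of currents leaving = 0; resistances in Ω):
  Node 1: (V_1 - 24)/2.2 + (V_1 - 0)/82000 + (V_1 - 0)/1.3 = 0
Collecting terms: 1.224 × V_1 = 10.91  =>  V_1 = 8.914 V
V_th = V_1 - V_2 = 8.914 - 0 = 8.914 V
Step 2 — R_th: zero the source — replace V1 by a short circuit (node 2 merges into node 0) — and find the resistance seen between A (node 1) and B (node 0).
Reduce the network between node 1 (A) and node 0 (B) by series/parallel combination:
  Rp1 = R1 ‖ R2 ‖ R3 (parallel, all between nodes 0 and 1) = 1/(1/2.2 + 1/82000 + 1/1.3) = 0.8171 Ω
R_th = 0.8171 Ω
I_n = V_th/R_th = 8.914/0.8171 = 10.91 A, and R_n = R_th = 0.8171 Ω

Final answer: I_n = 10.91 A, R_n = 0.8171 Ω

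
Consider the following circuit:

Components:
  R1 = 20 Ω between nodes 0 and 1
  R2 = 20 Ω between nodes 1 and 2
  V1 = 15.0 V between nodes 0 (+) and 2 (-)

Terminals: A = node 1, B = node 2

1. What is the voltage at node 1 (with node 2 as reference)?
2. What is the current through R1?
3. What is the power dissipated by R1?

Nodal analysis, taking node 2 as the 0 V reference.
Source V1 fixes V_0 = 15 V.
KCL at each unknown node (sum of currents leaving = 0; resistances in Ω):
  Node 1: (V_1 - 15)/20 + (V_1 - 0)/20 = 0
Collecting terms: 0.1 × V_1 = 0.75  =>  V_1 = 7.5 V
Part 1:
  Read off the nodal solution: V_1 = 7.5 V
Part 2:
  I_R1 = (V_0 - V_1)/R1 = (15 - 7.5)/20 = 0.375 A
  Magnitude: I_R1 = 0.375 A
Part 3:
  I_R1 = (V_0 - V_1)/R1 = (15 - 7.5)/20 = 0.375 A
  P_R1 = I_R1² × R1 = (0.375)² × 20 = 2.812 W

Final answers:
1. V_1 = 7.5 V
2. I_R1 = 0.375 A
3. P_R1 = 2.812 W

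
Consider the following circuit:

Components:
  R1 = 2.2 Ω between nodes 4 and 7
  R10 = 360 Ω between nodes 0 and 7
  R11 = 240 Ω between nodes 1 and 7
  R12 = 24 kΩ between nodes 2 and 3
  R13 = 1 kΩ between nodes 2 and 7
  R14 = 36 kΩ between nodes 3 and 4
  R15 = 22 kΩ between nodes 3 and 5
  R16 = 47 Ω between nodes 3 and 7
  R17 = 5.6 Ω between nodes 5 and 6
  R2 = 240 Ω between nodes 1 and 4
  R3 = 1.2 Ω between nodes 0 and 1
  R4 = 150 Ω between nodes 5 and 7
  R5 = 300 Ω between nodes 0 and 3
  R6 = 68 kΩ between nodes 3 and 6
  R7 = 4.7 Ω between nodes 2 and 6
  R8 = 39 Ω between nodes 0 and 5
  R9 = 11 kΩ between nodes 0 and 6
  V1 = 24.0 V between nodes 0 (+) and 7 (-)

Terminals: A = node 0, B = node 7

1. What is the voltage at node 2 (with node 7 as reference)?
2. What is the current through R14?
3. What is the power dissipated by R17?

Nodal analysis, taking node 7 as the 0 V reference.
Source V1 fixes V_0 = 24 V.
KCL at each unknown node (sum of currents leaving = 0; resistances in Ω):
  Node 1: (V_1 - V_4)/240 + (V_1 - 24)/1.2 + (V_1 - 0)/240 = 0
  Node 2: (V_2 - V_6)/4.7 + (V_2 - V_3)/24000 + (V_2 - 0)/1000 = 0
  Node 3: (V_3 - 24)/300 + (V_3 - V_6)/68000 + (V_3 - V_2)/24000 + (V_3 - V_4)/36000 + (V_3 - V_5)/22000 + (V_3 - 0)/47 = 0
  Node 4: (V_4 - 0)/2.2 + (V_4 - V_1)/240 + (V_4 - V_3)/36000 = 0
  Node 5: (V_5 - 0)/150 + (V_5 - 24)/39 + (V_5 - V_3)/22000 + (V_5 - V_6)/5.6 = 0
  Node 6: (V_6 - V_3)/68000 + (V_6 - V_2)/4.7 + (V_6 - 24)/11000 + (V_6 - V_5)/5.6 = 0
Collecting terms (coefficients in siemens):
  0.8417·V_1 - 0.004167·V_4 = 20
  0.2138·V_2 - 0.00004167·V_3 - 0.2128·V_6 = 0
  0.02474·V_3 - 0.00004167·V_2 - 0.00002778·V_4 - 0.00004545·V_5 - 0.00001471·V_6 = 0.08
  0.4587·V_4 - 0.004167·V_1 - 0.00002778·V_3 = 0
  0.2109·V_5 - 0.00004545·V_3 - 0.1786·V_6 = 0.6154
  0.3914·V_6 - 0.2128·V_2 - 0.00001471·V_3 - 0.1786·V_5 = 0.002182
Solving these 6 simultaneous equations (Gaussian elimination) gives:
  V_1 = 23.76 V, V_2 = 18.26 V, V_3 = 3.309 V, V_4 = 0.216 V
  V_5 = 18.45 V, V_6 = 18.35 V
Part 1:
  Read off the nodal solution: V_2 = 18.26 V
Part 2:
  I_R14 = (V_3 - V_4)/R14 = (3.309 - 0.216)/36000 = 0.00008593 A
  Magnitude: I_R14 = 0.00008593 A
Part 3:
  I_R17 = (V_5 - V_6)/R17 = (18.45 - 18.35)/5.6 = 0.01859 A
  P_R17 = I_R17² × R17 = (0.01859)² × 5.6 = 0.001935 W

Final answers:
1. V_2 = 18.26 V
2. I_R14 = 8.593e-05 A
3. P_R17 = 0.001935 W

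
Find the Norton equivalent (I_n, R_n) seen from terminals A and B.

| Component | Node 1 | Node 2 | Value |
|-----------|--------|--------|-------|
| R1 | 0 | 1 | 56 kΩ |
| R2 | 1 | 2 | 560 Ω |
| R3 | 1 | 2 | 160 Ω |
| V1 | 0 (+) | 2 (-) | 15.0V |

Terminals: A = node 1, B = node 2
Find the Thévenin equivalent first; then I_n = V_th/R_th and R_n = R_th.
Step 1 — V_th is the open-circuit voltage V_A - V_B (nothing connected across the terminals).
Nodal analysis, taking node 2 as the 0 V reference.
Source V1 fixes V_0 = 15 V.
KCL at each unknown node (sum of currents leaving = 0; resistances in Ω):
  Node 1: (V_1 - 15)/56000 + (V_1 - 0)/560 + (V_1 - 0)/160 = 0
Collecting terms: 0.008054 × V_1 = 0.0002679  =>  V_1 = 0.03326 V
V_th = V_1 - V_2 = 0.03326 - 0 = 0.03326 V
Step 2 — R_th: zero the source — replace V1 by a short circuit (node 2 merges into node 0) — and find the resistance seen between A (node 1) and B (node 0).
Reduce the network between node 1 (A) and node 0 (B) by series/parallel combination:
  Rp1 = R1 ‖ R2 ‖ R3 (parallel, all between nodes 0 and 1) = 1/(1/56000 + 1/560 + 1/160) = 124.2 Ω
R_th = 124.2 Ω
I_n = V_th/R_th = 0.03326/124.2 = 0.0002679 A, and R_n = R_th = 124.2 Ω

Final answer: I_n = 0.0002679 A, R_n = 124.2 Ω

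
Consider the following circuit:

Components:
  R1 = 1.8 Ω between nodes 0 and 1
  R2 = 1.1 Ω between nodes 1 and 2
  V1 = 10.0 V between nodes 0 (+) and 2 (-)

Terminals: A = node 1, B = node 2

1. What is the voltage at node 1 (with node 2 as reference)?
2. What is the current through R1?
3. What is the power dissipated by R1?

Nodal analysis, taking node 2 as the 0 V reference.
Source V1 fixes V_0 = 10 V.
KCL at each unknown node (sum of currents leaving = 0; resistances in Ω):
  Node 1: (V_1 - 10)/1.8 + (V_1 - 0)/1.1 = 0
Collecting terms: 1.465 × V_1 = 5.556  =>  V_1 = 3.793 V
Part 1:
  Read off the nodal solution: V_1 = 3.793 V
Part 2:
  I_R1 = (V_0 - V_1)/R1 = (10 - 3.793)/1.8 = 3.448 A
  Magnitude: I_R1 = 3.448 A
Part 3:
  I_R1 = (V_0 - V_1)/R1 = (10 - 3.793)/1.8 = 3.448 A
  P_R1 = I_R1² × R1 = (3.448)² × 1.8 = 21.4 W

Final answers:
1. V_1 = 3.793 V
2. I_R1 = 3.448 A
3. P_R1 = 21.4 W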